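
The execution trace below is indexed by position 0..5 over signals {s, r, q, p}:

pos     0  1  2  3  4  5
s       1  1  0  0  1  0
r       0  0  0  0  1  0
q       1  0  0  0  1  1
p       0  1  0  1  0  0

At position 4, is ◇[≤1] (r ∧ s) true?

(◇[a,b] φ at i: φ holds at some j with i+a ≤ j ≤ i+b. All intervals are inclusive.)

Check (r ∧ s) at each j in [4,5]:
  j=4: true
  j=5: false
Found at j=4 → formula holds.

Yes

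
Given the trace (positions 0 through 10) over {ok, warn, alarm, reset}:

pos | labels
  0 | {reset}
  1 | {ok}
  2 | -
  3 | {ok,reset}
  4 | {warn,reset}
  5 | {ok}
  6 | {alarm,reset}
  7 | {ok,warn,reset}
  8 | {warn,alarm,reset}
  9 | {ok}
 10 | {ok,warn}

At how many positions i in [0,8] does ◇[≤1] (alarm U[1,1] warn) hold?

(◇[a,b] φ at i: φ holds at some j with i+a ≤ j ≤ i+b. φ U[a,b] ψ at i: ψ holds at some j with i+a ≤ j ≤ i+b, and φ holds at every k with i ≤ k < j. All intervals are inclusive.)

Evaluate at each i in [0,8]:
  i=0: ✗ (none in [0,1])
  i=1: ✗ (none in [1,2])
  i=2: ✗ (none in [2,3])
  i=3: ✗ (none in [3,4])
  i=4: ✗ (none in [4,5])
  i=5: ✓ (witness j=6)
  i=6: ✓ (witness j=6)
  i=7: ✗ (none in [7,8])
  i=8: ✗ (none in [8,9])
Positions where it holds: {5, 6} → 2.

2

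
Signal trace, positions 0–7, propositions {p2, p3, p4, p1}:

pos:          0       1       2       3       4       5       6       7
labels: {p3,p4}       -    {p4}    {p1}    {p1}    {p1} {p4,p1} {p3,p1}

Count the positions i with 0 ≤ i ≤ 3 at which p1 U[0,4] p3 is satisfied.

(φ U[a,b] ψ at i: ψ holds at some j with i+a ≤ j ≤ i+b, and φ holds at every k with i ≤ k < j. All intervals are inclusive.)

2

Evaluate at each i in [0,3]:
  i=0: ✓ (rhs at j=0)
  i=1: ✗ (no rhs in [1,5])
  i=2: ✗ (no rhs in [2,6])
  i=3: ✓ (rhs at j=7; lhs holds on [3,6])
Positions where it holds: {0, 3} → 2.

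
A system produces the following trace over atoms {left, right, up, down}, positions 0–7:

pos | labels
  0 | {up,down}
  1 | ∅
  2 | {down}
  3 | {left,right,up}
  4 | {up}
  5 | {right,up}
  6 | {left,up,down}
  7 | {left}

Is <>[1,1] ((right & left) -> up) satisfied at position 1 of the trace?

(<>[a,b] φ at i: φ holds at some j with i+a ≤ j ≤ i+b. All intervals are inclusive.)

Yes

Check ((right & left) -> up) at each j in [2,2]:
  j=2: true
Found at j=2 → formula holds.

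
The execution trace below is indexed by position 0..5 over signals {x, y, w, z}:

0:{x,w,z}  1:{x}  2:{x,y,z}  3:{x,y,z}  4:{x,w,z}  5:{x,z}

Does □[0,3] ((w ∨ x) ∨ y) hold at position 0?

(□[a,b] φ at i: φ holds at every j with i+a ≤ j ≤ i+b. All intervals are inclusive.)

Yes

Check ((w ∨ x) ∨ y) at every j in [0,3]:
  j=0: true
  j=1: true
  j=2: true
  j=3: true
All positions satisfy it → formula holds.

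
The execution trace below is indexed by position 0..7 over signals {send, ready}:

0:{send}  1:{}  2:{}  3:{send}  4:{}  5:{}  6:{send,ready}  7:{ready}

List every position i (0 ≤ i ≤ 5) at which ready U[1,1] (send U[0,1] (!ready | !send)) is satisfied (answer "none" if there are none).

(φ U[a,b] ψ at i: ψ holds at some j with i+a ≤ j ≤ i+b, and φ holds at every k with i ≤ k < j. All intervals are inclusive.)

none

Evaluate at each i in [0,5]:
  i=0: ✗ (lhs fails at k=0 before rhs at j=1)
  i=1: ✗ (lhs fails at k=1 before rhs at j=2)
  i=2: ✗ (lhs fails at k=2 before rhs at j=3)
  i=3: ✗ (lhs fails at k=3 before rhs at j=4)
  i=4: ✗ (lhs fails at k=4 before rhs at j=5)
  i=5: ✗ (lhs fails at k=5 before rhs at j=6)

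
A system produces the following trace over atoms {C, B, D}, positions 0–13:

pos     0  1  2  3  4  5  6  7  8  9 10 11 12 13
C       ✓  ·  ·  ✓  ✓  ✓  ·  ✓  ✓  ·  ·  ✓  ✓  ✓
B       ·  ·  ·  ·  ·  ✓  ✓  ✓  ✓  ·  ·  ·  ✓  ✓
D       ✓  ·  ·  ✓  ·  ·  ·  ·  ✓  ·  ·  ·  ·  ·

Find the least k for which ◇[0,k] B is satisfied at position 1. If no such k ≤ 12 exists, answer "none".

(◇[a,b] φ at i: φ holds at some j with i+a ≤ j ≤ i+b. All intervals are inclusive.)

Scan j = 1,2,… for B:
  j=1: fails
  j=2: fails
  j=3: fails
  j=4: fails
  j=5: holds
First hit at j=5, so smallest k = 5-1 = 4.

4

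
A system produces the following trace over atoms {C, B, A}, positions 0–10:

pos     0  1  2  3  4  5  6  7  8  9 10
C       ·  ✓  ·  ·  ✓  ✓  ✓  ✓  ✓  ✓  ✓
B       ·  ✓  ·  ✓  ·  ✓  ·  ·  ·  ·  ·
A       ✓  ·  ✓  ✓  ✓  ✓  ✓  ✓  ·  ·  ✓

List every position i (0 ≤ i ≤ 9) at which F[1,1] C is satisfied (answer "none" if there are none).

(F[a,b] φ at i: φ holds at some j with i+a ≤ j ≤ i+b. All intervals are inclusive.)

Evaluate at each i in [0,9]:
  i=0: ✓ (witness j=1)
  i=1: ✗ (none in [2,2])
  i=2: ✗ (none in [3,3])
  i=3: ✓ (witness j=4)
  i=4: ✓ (witness j=5)
  i=5: ✓ (witness j=6)
  i=6: ✓ (witness j=7)
  i=7: ✓ (witness j=8)
  i=8: ✓ (witness j=9)
  i=9: ✓ (witness j=10)

0, 3, 4, 5, 6, 7, 8, 9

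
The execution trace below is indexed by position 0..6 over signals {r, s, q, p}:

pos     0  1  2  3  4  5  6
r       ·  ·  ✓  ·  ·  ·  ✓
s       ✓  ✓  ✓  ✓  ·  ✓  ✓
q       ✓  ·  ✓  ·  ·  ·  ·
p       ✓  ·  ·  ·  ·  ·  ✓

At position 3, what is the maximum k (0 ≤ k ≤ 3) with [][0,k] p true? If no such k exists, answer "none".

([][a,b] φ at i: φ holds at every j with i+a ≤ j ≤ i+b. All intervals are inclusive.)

none

p must hold from j=3 onward; find where it first fails.
  j=3: fails → no k works.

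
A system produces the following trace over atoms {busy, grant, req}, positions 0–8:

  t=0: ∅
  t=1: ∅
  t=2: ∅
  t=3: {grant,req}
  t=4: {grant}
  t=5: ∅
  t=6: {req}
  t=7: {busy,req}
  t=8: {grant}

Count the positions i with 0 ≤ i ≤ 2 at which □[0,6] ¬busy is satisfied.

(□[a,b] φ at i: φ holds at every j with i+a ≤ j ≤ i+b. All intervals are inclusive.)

1

Evaluate at each i in [0,2]:
  i=0: ✓ (all of [0,6])
  i=1: ✗ (fails at j=7)
  i=2: ✗ (fails at j=7)
Positions where it holds: {0} → 1.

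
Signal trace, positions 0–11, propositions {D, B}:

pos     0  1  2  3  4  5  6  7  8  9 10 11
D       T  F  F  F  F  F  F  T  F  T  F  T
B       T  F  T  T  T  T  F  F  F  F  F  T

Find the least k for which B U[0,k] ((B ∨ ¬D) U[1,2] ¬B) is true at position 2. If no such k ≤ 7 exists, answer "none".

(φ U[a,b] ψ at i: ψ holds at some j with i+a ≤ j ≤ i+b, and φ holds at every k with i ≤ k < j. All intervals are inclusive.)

Need earliest j ≥ 2 with ((B ∨ ¬D) U[1,2] ¬B), and B at every k in [2,j-1].
  j=2: rhs fails.
  j=3: rhs fails.
  j=4: rhs holds; lhs holds on [2,3]. k = 2.

2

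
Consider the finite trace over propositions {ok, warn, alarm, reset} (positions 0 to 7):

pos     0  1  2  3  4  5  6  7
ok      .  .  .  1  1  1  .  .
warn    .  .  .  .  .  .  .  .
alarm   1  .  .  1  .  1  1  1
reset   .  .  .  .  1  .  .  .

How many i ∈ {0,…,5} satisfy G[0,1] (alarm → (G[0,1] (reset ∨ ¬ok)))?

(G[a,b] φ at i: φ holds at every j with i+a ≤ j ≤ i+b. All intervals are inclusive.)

2

Evaluate at each i in [0,5]:
  i=0: ✓ (all of [0,1])
  i=1: ✓ (all of [1,2])
  i=2: ✗ (fails at j=3)
  i=3: ✗ (fails at j=3)
  i=4: ✗ (fails at j=5)
  i=5: ✗ (fails at j=5)
Positions where it holds: {0, 1} → 2.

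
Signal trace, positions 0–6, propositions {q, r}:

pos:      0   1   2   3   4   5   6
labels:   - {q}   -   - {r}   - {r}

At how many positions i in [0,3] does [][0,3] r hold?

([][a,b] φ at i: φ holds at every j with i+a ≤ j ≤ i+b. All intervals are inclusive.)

Evaluate at each i in [0,3]:
  i=0: ✗ (fails at j=0)
  i=1: ✗ (fails at j=1)
  i=2: ✗ (fails at j=2)
  i=3: ✗ (fails at j=3)
Positions where it holds: {} → 0.

0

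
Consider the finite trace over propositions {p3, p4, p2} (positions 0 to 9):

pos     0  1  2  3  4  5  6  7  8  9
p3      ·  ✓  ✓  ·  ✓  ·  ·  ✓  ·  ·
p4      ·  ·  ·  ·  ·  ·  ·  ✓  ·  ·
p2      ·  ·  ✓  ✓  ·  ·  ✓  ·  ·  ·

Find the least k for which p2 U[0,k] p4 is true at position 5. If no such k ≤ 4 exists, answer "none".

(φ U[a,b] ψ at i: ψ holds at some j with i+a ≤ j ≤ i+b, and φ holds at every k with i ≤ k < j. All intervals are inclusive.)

none

Need earliest j ≥ 5 with p4, and p2 at every k in [5,j-1].
  j=5: rhs fails.
  j=6: rhs fails.
  j=7: rhs holds but lhs fails at k=5.
  j=8: rhs fails.
  j=9: rhs fails.
No witness within the range → none.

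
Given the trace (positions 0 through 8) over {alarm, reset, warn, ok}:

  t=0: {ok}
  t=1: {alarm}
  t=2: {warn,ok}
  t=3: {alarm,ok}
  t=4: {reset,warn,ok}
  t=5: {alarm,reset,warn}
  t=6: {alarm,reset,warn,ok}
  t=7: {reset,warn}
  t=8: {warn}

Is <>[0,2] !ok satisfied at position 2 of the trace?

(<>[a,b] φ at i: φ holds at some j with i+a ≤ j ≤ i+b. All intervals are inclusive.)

Check !ok at each j in [2,4]:
  j=2: false
  j=3: false
  j=4: false
No position in the window satisfies it → formula fails.

False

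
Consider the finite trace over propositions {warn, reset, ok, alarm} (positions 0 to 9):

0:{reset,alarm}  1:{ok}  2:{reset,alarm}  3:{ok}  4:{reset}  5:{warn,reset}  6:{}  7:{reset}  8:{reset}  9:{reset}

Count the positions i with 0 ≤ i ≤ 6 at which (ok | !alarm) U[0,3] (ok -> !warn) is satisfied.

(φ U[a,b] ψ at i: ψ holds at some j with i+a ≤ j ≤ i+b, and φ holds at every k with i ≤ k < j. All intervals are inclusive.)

7

Evaluate at each i in [0,6]:
  i=0: ✓ (rhs at j=0)
  i=1: ✓ (rhs at j=1)
  i=2: ✓ (rhs at j=2)
  i=3: ✓ (rhs at j=3)
  i=4: ✓ (rhs at j=4)
  i=5: ✓ (rhs at j=5)
  i=6: ✓ (rhs at j=6)
Positions where it holds: {0, 1, 2, 3, 4, 5, 6} → 7.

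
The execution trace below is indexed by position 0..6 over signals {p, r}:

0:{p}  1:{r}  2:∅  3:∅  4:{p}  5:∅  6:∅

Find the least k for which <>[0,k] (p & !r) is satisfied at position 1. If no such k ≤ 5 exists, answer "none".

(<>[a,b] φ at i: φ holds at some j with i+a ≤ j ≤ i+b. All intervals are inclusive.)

Scan j = 1,2,… for (p & !r):
  j=1: fails
  j=2: fails
  j=3: fails
  j=4: holds
First hit at j=4, so smallest k = 4-1 = 3.

3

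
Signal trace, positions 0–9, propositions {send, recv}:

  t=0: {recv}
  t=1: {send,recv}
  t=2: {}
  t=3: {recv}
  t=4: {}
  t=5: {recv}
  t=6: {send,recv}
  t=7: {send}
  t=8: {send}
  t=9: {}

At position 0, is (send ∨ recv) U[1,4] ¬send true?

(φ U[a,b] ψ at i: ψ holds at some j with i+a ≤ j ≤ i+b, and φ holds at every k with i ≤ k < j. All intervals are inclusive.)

Need some j in [1,4] with ¬send, and (send ∨ recv) at every k in [0,j-1].
  j=1: ¬send false.
  j=2: ¬send holds; (send ∨ recv) holds at every k in [0,1] → satisfied.

True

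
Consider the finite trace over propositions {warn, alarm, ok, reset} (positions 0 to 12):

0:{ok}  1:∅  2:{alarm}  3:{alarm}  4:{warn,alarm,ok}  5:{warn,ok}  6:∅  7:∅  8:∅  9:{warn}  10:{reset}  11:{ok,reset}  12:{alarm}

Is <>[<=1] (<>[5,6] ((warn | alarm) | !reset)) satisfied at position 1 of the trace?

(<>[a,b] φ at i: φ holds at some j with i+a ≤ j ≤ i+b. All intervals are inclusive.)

Check <>[5,6] ((warn | alarm) | !reset) at each j in [1,2]:
  j=1: holds (witness at 6)
  j=2: holds (witness at 7)
Found at j=1 → formula holds.

True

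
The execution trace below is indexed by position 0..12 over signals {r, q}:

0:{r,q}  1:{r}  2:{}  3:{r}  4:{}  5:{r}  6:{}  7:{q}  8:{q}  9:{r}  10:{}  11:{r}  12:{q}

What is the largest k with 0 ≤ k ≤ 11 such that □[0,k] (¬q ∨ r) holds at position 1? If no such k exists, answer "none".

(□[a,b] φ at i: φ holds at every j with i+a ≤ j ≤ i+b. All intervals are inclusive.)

5

(¬q ∨ r) must hold from j=1 onward; find where it first fails.
  j=1: holds
  j=2: holds
  j=3: holds
  j=4: holds
  j=5: holds
  j=6: holds
  j=7: fails
Holds on [1,6], so largest k = 5.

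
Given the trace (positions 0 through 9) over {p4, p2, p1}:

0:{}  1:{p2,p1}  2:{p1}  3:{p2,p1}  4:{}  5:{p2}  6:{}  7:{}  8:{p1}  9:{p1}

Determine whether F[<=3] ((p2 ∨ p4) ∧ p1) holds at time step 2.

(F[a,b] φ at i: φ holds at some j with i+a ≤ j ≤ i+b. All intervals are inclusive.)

True

Check ((p2 ∨ p4) ∧ p1) at each j in [2,5]:
  j=2: false
  j=3: true
  j=4: false
  j=5: false
Found at j=3 → formula holds.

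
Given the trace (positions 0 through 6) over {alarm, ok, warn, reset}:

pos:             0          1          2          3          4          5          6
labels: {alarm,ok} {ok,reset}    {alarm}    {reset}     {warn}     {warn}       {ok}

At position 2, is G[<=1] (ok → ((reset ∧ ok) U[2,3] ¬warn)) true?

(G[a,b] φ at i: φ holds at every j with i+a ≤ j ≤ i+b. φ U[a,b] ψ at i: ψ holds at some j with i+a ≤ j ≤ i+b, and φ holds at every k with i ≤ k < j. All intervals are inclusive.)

Check (ok → ((reset ∧ ok) U[2,3] ¬warn)) at every j in [2,3]:
  j=2: antecedent false → ✓
  j=3: antecedent false → ✓
All positions satisfy it → formula holds.

Holds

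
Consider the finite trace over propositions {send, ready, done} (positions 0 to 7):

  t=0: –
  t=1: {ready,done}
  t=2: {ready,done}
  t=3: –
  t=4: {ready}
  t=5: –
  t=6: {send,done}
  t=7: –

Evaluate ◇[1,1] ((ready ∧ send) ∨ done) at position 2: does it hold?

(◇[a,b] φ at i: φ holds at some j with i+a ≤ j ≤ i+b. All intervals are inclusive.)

Check ((ready ∧ send) ∨ done) at each j in [3,3]:
  j=3: false
No position in the window satisfies it → formula fails.

Does not hold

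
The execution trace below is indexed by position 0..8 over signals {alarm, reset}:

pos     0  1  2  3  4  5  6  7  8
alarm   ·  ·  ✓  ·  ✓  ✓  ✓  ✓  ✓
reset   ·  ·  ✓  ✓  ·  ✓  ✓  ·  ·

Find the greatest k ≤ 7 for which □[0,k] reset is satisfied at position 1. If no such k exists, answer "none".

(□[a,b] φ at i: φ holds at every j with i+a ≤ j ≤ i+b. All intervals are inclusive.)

none

reset must hold from j=1 onward; find where it first fails.
  j=1: fails → no k works.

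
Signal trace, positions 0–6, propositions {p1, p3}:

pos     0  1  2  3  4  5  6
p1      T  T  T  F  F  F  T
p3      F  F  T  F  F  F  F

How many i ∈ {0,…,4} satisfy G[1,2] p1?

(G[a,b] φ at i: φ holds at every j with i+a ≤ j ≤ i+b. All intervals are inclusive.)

Evaluate at each i in [0,4]:
  i=0: ✓ (all of [1,2])
  i=1: ✗ (fails at j=3)
  i=2: ✗ (fails at j=3)
  i=3: ✗ (fails at j=4)
  i=4: ✗ (fails at j=5)
Positions where it holds: {0} → 1.

1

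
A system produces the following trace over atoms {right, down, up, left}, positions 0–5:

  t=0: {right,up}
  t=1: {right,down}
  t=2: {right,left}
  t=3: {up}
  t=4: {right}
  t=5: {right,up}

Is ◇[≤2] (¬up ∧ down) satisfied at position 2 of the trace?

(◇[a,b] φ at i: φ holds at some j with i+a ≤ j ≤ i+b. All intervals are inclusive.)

Check (¬up ∧ down) at each j in [2,4]:
  j=2: false
  j=3: false
  j=4: false
No position in the window satisfies it → formula fails.

False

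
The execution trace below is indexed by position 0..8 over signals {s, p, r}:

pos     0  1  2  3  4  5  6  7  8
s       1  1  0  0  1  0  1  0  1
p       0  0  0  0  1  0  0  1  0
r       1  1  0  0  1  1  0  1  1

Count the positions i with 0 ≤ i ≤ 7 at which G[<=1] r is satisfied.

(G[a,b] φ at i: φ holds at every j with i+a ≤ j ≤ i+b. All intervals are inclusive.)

3

Evaluate at each i in [0,7]:
  i=0: ✓ (all of [0,1])
  i=1: ✗ (fails at j=2)
  i=2: ✗ (fails at j=2)
  i=3: ✗ (fails at j=3)
  i=4: ✓ (all of [4,5])
  i=5: ✗ (fails at j=6)
  i=6: ✗ (fails at j=6)
  i=7: ✓ (all of [7,8])
Positions where it holds: {0, 4, 7} → 3.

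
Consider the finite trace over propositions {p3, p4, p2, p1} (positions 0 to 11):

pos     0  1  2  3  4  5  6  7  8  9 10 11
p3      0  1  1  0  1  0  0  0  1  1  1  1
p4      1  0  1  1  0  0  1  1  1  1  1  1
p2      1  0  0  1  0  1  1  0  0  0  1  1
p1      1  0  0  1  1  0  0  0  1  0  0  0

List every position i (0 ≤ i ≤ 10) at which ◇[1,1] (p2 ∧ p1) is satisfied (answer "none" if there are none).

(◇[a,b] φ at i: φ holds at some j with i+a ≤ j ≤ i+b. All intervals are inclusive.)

2

Evaluate at each i in [0,10]:
  i=0: ✗ (none in [1,1])
  i=1: ✗ (none in [2,2])
  i=2: ✓ (witness j=3)
  i=3: ✗ (none in [4,4])
  i=4: ✗ (none in [5,5])
  i=5: ✗ (none in [6,6])
  i=6: ✗ (none in [7,7])
  i=7: ✗ (none in [8,8])
  i=8: ✗ (none in [9,9])
  i=9: ✗ (none in [10,10])
  i=10: ✗ (none in [11,11])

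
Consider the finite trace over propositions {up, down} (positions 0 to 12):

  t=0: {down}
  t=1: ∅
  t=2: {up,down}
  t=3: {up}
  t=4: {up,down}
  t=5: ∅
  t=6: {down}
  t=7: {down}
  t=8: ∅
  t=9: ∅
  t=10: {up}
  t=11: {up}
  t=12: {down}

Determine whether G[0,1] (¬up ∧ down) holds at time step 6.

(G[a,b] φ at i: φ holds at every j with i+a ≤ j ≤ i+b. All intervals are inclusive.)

Check (¬up ∧ down) at every j in [6,7]:
  j=6: true
  j=7: true
All positions satisfy it → formula holds.

Holds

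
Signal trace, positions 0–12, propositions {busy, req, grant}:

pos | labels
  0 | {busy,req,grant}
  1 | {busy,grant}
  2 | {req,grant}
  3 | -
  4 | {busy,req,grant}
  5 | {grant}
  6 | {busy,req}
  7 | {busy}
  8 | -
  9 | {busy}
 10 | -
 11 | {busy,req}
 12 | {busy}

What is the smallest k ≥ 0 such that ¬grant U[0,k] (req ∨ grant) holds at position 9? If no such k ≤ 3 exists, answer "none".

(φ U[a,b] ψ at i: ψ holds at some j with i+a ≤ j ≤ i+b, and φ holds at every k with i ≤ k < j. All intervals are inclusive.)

2

Need earliest j ≥ 9 with (req ∨ grant), and ¬grant at every k in [9,j-1].
  j=9: rhs fails.
  j=10: rhs fails.
  j=11: rhs holds; lhs holds on [9,10]. k = 2.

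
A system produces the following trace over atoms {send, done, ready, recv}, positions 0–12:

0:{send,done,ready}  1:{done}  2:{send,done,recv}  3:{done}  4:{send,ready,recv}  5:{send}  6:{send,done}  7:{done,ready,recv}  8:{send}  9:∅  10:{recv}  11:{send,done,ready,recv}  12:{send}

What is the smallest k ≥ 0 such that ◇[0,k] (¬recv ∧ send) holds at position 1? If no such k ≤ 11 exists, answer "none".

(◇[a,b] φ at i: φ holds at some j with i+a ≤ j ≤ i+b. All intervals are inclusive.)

4

Scan j = 1,2,… for (¬recv ∧ send):
  j=1: fails
  j=2: fails
  j=3: fails
  j=4: fails
  j=5: holds
First hit at j=5, so smallest k = 5-1 = 4.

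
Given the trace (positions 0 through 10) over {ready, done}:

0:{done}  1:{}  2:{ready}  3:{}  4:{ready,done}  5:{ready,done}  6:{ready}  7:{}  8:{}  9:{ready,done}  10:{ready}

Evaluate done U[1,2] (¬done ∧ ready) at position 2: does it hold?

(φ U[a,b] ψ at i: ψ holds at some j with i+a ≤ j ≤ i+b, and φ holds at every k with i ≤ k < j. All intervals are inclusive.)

Need some j in [3,4] with (¬done ∧ ready), and done at every k in [2,j-1].
  j=3: (¬done ∧ ready) false.
  j=4: (¬done ∧ ready) false.
No j in the window works → until fails.

False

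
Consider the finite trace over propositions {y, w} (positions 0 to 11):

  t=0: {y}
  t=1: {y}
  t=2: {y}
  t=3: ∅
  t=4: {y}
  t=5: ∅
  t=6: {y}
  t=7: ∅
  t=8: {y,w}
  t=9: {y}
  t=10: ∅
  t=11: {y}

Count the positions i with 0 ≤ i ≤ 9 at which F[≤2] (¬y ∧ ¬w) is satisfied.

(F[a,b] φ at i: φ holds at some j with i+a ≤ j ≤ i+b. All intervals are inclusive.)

9

Evaluate at each i in [0,9]:
  i=0: ✗ (none in [0,2])
  i=1: ✓ (witness j=3)
  i=2: ✓ (witness j=3)
  i=3: ✓ (witness j=3)
  i=4: ✓ (witness j=5)
  i=5: ✓ (witness j=5)
  i=6: ✓ (witness j=7)
  i=7: ✓ (witness j=7)
  i=8: ✓ (witness j=10)
  i=9: ✓ (witness j=10)
Positions where it holds: {1, 2, 3, 4, 5, 6, 7, 8, 9} → 9.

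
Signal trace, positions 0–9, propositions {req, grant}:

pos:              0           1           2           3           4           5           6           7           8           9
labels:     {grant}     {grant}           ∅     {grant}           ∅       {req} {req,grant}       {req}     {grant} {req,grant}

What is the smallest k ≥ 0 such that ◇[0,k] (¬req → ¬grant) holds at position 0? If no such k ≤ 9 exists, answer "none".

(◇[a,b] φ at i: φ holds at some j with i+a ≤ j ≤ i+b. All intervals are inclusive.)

2

Scan j = 0,1,… for (¬req → ¬grant):
  j=0: fails
  j=1: fails
  j=2: holds
First hit at j=2, so smallest k = 2-0 = 2.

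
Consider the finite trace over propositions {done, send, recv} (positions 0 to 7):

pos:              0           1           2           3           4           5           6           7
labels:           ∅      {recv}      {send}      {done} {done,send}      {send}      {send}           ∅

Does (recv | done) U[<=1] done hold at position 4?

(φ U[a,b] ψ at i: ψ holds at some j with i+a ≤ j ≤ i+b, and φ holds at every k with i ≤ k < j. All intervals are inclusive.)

Need some j in [4,5] with done, and (recv | done) at every k in [4,j-1].
  j=4: done holds; no prefix to check → satisfied.

Holds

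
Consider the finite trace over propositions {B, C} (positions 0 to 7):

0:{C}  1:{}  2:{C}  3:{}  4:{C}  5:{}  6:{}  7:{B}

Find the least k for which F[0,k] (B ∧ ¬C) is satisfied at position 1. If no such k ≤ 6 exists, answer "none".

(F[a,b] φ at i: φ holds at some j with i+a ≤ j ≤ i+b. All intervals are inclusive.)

Scan j = 1,2,… for (B ∧ ¬C):
  j=1: fails
  j=2: fails
  j=3: fails
  j=4: fails
  j=5: fails
  j=6: fails
  j=7: holds
First hit at j=7, so smallest k = 7-1 = 6.

6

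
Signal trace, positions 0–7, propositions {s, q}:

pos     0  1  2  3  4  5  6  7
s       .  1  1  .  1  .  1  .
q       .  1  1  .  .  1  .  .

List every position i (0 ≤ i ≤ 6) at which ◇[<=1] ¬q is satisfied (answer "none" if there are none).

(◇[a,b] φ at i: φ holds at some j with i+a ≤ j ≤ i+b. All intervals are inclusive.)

0, 2, 3, 4, 5, 6

Evaluate at each i in [0,6]:
  i=0: ✓ (witness j=0)
  i=1: ✗ (none in [1,2])
  i=2: ✓ (witness j=3)
  i=3: ✓ (witness j=3)
  i=4: ✓ (witness j=4)
  i=5: ✓ (witness j=6)
  i=6: ✓ (witness j=6)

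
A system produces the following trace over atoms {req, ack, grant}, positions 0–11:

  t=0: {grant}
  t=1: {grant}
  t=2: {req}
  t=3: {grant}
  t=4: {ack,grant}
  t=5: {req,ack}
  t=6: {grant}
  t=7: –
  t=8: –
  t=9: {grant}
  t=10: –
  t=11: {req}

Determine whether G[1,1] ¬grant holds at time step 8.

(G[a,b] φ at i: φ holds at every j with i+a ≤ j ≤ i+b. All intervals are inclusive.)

Check ¬grant at every j in [9,9]:
  j=9: false
Fails at j=9 → formula fails.

Does not hold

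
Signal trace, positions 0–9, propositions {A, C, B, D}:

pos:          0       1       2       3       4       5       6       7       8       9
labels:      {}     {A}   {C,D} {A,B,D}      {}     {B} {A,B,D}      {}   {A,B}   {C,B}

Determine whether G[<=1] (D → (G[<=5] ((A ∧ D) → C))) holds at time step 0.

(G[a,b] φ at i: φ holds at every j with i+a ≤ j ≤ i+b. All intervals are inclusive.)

Check (D → (G[<=5] ((A ∧ D) → C))) at every j in [0,1]:
  j=0: antecedent false → ✓
  j=1: antecedent false → ✓
All positions satisfy it → formula holds.

Yes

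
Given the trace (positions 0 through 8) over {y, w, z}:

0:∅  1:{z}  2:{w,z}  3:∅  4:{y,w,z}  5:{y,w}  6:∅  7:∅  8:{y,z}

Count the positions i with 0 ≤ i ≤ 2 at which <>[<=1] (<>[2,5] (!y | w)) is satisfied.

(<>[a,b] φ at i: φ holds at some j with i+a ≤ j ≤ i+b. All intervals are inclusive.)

Evaluate at each i in [0,2]:
  i=0: ✓ (witness j=0)
  i=1: ✓ (witness j=1)
  i=2: ✓ (witness j=2)
Positions where it holds: {0, 1, 2} → 3.

3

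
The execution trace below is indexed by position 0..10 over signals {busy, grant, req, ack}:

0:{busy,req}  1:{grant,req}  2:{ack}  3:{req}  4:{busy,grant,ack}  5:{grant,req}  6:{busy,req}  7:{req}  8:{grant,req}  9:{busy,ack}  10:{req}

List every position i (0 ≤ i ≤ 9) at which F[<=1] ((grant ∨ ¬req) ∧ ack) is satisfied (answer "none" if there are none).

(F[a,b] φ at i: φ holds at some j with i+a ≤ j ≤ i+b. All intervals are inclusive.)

1, 2, 3, 4, 8, 9

Evaluate at each i in [0,9]:
  i=0: ✗ (none in [0,1])
  i=1: ✓ (witness j=2)
  i=2: ✓ (witness j=2)
  i=3: ✓ (witness j=4)
  i=4: ✓ (witness j=4)
  i=5: ✗ (none in [5,6])
  i=6: ✗ (none in [6,7])
  i=7: ✗ (none in [7,8])
  i=8: ✓ (witness j=9)
  i=9: ✓ (witness j=9)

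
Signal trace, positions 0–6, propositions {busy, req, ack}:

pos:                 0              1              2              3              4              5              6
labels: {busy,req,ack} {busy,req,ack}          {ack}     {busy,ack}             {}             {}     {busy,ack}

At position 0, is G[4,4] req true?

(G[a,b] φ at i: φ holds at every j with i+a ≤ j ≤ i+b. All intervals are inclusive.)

Check req at every j in [4,4]:
  j=4: false
Fails at j=4 → formula fails.

No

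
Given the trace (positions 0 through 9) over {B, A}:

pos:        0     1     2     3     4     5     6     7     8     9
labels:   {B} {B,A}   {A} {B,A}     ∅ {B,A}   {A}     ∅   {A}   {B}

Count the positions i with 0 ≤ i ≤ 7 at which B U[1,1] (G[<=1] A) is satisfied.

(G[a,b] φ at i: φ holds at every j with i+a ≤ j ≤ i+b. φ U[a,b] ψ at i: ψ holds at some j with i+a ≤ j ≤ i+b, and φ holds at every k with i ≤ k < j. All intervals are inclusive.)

2

Evaluate at each i in [0,7]:
  i=0: ✓ (rhs at j=1; lhs holds on [0,0])
  i=1: ✓ (rhs at j=2; lhs holds on [1,1])
  i=2: ✗ (no rhs in [3,3])
  i=3: ✗ (no rhs in [4,4])
  i=4: ✗ (lhs fails at k=4 before rhs at j=5)
  i=5: ✗ (no rhs in [6,6])
  i=6: ✗ (no rhs in [7,7])
  i=7: ✗ (no rhs in [8,8])
Positions where it holds: {0, 1} → 2.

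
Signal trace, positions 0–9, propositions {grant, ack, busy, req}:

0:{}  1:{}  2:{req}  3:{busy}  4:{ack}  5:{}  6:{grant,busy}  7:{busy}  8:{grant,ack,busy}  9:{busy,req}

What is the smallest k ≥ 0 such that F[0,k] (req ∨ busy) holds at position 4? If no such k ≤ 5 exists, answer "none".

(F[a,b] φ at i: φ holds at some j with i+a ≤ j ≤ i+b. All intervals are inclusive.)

Scan j = 4,5,… for (req ∨ busy):
  j=4: fails
  j=5: fails
  j=6: holds
First hit at j=6, so smallest k = 6-4 = 2.

2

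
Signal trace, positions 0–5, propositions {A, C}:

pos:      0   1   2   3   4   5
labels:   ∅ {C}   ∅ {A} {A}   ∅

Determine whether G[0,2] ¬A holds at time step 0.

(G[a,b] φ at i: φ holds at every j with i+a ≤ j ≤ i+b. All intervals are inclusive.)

Check ¬A at every j in [0,2]:
  j=0: true
  j=1: true
  j=2: true
All positions satisfy it → formula holds.

Holds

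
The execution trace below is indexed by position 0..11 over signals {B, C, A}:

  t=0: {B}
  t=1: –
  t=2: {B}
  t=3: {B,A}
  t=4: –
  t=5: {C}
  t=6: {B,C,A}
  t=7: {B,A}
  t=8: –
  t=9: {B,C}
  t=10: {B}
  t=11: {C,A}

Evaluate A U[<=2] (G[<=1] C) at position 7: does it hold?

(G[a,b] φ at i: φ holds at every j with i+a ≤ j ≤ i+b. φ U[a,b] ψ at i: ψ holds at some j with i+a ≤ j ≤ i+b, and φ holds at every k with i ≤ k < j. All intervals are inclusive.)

False

Need some j in [7,9] with G[<=1] C, and A at every k in [7,j-1].
  j=7: G[<=1] C — fails at 7.
  j=8: G[<=1] C — fails at 8.
  j=9: G[<=1] C — fails at 10.
No j in the window works → until fails.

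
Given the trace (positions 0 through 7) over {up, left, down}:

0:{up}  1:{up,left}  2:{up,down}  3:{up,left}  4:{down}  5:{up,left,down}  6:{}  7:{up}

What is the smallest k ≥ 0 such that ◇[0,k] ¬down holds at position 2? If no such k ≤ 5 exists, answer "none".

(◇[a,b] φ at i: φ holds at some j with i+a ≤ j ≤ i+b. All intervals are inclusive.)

1

Scan j = 2,3,… for ¬down:
  j=2: fails
  j=3: holds
First hit at j=3, so smallest k = 3-2 = 1.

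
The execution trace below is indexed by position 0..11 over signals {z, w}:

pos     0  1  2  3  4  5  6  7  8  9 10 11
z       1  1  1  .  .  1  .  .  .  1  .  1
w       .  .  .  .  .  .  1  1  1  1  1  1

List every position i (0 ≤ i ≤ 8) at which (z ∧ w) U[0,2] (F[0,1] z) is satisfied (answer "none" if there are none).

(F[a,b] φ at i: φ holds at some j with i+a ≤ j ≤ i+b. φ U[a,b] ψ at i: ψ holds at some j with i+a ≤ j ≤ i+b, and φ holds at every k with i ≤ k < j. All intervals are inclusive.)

Evaluate at each i in [0,8]:
  i=0: ✓ (rhs at j=0)
  i=1: ✓ (rhs at j=1)
  i=2: ✓ (rhs at j=2)
  i=3: ✗ (lhs fails at k=3 before rhs at j=4)
  i=4: ✓ (rhs at j=4)
  i=5: ✓ (rhs at j=5)
  i=6: ✗ (lhs fails at k=6 before rhs at j=8)
  i=7: ✗ (lhs fails at k=7 before rhs at j=8)
  i=8: ✓ (rhs at j=8)

0, 1, 2, 4, 5, 8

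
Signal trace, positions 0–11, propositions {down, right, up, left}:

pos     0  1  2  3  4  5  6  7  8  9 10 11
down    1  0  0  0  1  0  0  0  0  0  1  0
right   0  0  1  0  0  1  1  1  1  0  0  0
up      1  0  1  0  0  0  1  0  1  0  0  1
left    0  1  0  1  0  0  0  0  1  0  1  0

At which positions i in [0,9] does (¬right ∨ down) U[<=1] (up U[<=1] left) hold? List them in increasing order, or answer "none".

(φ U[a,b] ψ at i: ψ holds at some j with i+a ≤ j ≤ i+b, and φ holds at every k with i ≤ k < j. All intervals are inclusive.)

0, 1, 2, 3, 8, 9

Evaluate at each i in [0,9]:
  i=0: ✓ (rhs at j=0)
  i=1: ✓ (rhs at j=1)
  i=2: ✓ (rhs at j=2)
  i=3: ✓ (rhs at j=3)
  i=4: ✗ (no rhs in [4,5])
  i=5: ✗ (no rhs in [5,6])
  i=6: ✗ (no rhs in [6,7])
  i=7: ✗ (lhs fails at k=7 before rhs at j=8)
  i=8: ✓ (rhs at j=8)
  i=9: ✓ (rhs at j=10; lhs holds on [9,9])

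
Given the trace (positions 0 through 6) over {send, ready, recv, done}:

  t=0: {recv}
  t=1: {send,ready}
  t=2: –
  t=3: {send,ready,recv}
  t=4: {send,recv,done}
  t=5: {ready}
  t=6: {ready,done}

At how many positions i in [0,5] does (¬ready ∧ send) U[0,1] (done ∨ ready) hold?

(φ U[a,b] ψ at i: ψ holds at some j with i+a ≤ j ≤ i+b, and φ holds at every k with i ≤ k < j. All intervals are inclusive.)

4

Evaluate at each i in [0,5]:
  i=0: ✗ (lhs fails at k=0 before rhs at j=1)
  i=1: ✓ (rhs at j=1)
  i=2: ✗ (lhs fails at k=2 before rhs at j=3)
  i=3: ✓ (rhs at j=3)
  i=4: ✓ (rhs at j=4)
  i=5: ✓ (rhs at j=5)
Positions where it holds: {1, 3, 4, 5} → 4.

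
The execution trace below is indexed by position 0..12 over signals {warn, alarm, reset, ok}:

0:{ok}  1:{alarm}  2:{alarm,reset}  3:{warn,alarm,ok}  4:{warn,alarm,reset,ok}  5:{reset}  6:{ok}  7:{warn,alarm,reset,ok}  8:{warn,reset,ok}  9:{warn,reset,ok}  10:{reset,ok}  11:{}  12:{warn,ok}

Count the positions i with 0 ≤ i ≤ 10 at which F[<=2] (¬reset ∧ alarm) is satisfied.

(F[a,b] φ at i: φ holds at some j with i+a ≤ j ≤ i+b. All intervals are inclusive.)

4

Evaluate at each i in [0,10]:
  i=0: ✓ (witness j=1)
  i=1: ✓ (witness j=1)
  i=2: ✓ (witness j=3)
  i=3: ✓ (witness j=3)
  i=4: ✗ (none in [4,6])
  i=5: ✗ (none in [5,7])
  i=6: ✗ (none in [6,8])
  i=7: ✗ (none in [7,9])
  i=8: ✗ (none in [8,10])
  i=9: ✗ (none in [9,11])
  i=10: ✗ (none in [10,12])
Positions where it holds: {0, 1, 2, 3} → 4.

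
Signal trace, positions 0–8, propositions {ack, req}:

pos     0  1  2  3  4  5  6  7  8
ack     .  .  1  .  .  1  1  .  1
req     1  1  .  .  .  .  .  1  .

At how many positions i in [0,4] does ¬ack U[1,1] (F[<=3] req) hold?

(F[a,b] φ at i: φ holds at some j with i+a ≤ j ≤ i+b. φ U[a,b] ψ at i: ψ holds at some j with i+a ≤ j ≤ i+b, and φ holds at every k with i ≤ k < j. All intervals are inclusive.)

3

Evaluate at each i in [0,4]:
  i=0: ✓ (rhs at j=1; lhs holds on [0,0])
  i=1: ✗ (no rhs in [2,2])
  i=2: ✗ (no rhs in [3,3])
  i=3: ✓ (rhs at j=4; lhs holds on [3,3])
  i=4: ✓ (rhs at j=5; lhs holds on [4,4])
Positions where it holds: {0, 3, 4} → 3.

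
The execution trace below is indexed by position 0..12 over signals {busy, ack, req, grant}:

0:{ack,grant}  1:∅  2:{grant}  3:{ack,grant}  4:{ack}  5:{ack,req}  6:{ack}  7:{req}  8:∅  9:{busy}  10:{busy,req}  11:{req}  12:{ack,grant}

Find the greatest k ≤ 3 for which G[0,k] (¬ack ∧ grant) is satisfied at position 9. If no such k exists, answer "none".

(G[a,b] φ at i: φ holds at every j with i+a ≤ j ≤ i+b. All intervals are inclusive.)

none

(¬ack ∧ grant) must hold from j=9 onward; find where it first fails.
  j=9: fails → no k works.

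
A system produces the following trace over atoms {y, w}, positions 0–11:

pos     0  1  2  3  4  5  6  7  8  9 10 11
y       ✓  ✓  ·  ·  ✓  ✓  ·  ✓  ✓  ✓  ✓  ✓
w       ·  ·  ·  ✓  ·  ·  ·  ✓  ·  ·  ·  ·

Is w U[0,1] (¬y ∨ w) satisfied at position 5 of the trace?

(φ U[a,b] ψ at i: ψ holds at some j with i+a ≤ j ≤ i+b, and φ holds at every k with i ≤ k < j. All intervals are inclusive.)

Need some j in [5,6] with (¬y ∨ w), and w at every k in [5,j-1].
  j=5: (¬y ∨ w) false.
  j=6: (¬y ∨ w) holds, but w fails at k=5 → not this j.
No j in the window works → until fails.

Does not hold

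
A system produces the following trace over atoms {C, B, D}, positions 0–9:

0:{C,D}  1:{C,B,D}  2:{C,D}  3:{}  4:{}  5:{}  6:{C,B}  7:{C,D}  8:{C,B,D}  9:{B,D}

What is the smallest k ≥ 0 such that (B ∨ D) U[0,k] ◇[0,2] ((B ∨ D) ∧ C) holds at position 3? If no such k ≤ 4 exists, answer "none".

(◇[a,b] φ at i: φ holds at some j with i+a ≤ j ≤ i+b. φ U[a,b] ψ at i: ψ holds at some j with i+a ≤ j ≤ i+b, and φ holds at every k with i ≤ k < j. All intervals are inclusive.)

none

Need earliest j ≥ 3 with ◇[0,2] ((B ∨ D) ∧ C), and (B ∨ D) at every k in [3,j-1].
  j=3: rhs fails.
  j=4: rhs holds but lhs fails at k=3.
  j=5: rhs holds but lhs fails at k=3.
  j=6: rhs holds but lhs fails at k=3.
  j=7: rhs holds but lhs fails at k=3.
No witness within the range → none.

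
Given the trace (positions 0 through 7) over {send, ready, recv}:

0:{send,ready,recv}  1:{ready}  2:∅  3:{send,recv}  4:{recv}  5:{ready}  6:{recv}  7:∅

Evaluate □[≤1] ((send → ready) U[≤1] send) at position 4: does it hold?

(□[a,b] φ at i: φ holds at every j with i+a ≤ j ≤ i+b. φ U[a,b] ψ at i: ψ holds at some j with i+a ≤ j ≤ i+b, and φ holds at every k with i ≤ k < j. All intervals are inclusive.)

Check ((send → ready) U[≤1] send) at every j in [4,5]:
  j=4: fails
  j=5: fails
Fails at j=4 → formula fails.

Does not hold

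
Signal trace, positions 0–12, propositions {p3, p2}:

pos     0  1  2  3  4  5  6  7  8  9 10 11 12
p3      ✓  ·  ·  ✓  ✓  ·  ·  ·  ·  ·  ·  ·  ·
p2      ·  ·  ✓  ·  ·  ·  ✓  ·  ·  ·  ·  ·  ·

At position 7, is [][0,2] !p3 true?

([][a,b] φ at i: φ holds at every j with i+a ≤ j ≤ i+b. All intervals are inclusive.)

Yes

Check !p3 at every j in [7,9]:
  j=7: true
  j=8: true
  j=9: true
All positions satisfy it → formula holds.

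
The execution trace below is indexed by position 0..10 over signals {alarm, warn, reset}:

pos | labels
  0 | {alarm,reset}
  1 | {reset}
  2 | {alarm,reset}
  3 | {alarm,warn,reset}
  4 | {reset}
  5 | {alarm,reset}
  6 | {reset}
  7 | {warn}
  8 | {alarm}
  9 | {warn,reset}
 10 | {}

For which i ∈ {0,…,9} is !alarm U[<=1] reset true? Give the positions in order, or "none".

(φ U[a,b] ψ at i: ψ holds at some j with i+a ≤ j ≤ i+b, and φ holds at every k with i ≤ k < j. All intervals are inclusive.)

0, 1, 2, 3, 4, 5, 6, 9

Evaluate at each i in [0,9]:
  i=0: ✓ (rhs at j=0)
  i=1: ✓ (rhs at j=1)
  i=2: ✓ (rhs at j=2)
  i=3: ✓ (rhs at j=3)
  i=4: ✓ (rhs at j=4)
  i=5: ✓ (rhs at j=5)
  i=6: ✓ (rhs at j=6)
  i=7: ✗ (no rhs in [7,8])
  i=8: ✗ (lhs fails at k=8 before rhs at j=9)
  i=9: ✓ (rhs at j=9)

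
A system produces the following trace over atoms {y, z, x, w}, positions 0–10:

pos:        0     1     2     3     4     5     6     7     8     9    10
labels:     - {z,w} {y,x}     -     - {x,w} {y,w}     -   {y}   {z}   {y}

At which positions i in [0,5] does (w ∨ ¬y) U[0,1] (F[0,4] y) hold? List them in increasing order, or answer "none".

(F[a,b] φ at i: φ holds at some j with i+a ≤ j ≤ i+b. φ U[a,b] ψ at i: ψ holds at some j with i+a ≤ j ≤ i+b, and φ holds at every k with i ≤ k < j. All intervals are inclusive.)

Evaluate at each i in [0,5]:
  i=0: ✓ (rhs at j=0)
  i=1: ✓ (rhs at j=1)
  i=2: ✓ (rhs at j=2)
  i=3: ✓ (rhs at j=3)
  i=4: ✓ (rhs at j=4)
  i=5: ✓ (rhs at j=5)

0, 1, 2, 3, 4, 5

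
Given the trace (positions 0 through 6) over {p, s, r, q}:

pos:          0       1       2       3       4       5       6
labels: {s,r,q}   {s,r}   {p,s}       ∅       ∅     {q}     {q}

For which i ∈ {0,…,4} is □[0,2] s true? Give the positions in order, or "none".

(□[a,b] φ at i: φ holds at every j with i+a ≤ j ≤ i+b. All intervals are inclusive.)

Evaluate at each i in [0,4]:
  i=0: ✓ (all of [0,2])
  i=1: ✗ (fails at j=3)
  i=2: ✗ (fails at j=3)
  i=3: ✗ (fails at j=3)
  i=4: ✗ (fails at j=4)

0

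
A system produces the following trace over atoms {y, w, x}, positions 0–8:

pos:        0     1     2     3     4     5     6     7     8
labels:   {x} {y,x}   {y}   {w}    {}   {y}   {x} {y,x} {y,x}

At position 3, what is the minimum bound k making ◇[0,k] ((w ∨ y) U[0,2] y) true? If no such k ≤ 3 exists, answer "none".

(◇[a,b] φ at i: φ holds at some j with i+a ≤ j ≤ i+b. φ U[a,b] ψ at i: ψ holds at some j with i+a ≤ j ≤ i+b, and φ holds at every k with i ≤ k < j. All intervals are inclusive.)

Scan j = 3,4,… for ((w ∨ y) U[0,2] y):
  j=3: fails
  j=4: fails
  j=5: holds
First hit at j=5, so smallest k = 5-3 = 2.

2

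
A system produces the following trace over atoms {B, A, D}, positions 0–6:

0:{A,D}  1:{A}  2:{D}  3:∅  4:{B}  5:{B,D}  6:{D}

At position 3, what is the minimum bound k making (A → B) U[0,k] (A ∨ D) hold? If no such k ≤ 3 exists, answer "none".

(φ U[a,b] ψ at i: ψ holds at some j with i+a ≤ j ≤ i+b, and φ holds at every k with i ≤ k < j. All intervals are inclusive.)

2

Need earliest j ≥ 3 with (A ∨ D), and (A → B) at every k in [3,j-1].
  j=3: rhs fails.
  j=4: rhs fails.
  j=5: rhs holds; lhs holds on [3,4]. k = 2.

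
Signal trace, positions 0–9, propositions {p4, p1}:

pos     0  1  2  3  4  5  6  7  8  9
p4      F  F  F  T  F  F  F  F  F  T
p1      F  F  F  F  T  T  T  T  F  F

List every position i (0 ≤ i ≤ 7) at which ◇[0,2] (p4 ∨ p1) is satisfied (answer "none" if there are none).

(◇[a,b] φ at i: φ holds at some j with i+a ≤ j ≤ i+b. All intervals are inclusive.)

1, 2, 3, 4, 5, 6, 7

Evaluate at each i in [0,7]:
  i=0: ✗ (none in [0,2])
  i=1: ✓ (witness j=3)
  i=2: ✓ (witness j=3)
  i=3: ✓ (witness j=3)
  i=4: ✓ (witness j=4)
  i=5: ✓ (witness j=5)
  i=6: ✓ (witness j=6)
  i=7: ✓ (witness j=7)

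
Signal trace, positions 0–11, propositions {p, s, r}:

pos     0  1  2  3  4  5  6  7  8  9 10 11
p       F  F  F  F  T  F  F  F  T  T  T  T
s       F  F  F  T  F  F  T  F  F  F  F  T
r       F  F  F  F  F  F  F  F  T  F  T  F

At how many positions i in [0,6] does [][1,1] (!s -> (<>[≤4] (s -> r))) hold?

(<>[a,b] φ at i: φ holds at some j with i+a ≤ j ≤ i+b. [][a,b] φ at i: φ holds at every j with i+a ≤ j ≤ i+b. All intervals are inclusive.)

Evaluate at each i in [0,6]:
  i=0: ✓ (all of [1,1])
  i=1: ✓ (all of [2,2])
  i=2: ✓ (all of [3,3])
  i=3: ✓ (all of [4,4])
  i=4: ✓ (all of [5,5])
  i=5: ✓ (all of [6,6])
  i=6: ✓ (all of [7,7])
Positions where it holds: {0, 1, 2, 3, 4, 5, 6} → 7.

7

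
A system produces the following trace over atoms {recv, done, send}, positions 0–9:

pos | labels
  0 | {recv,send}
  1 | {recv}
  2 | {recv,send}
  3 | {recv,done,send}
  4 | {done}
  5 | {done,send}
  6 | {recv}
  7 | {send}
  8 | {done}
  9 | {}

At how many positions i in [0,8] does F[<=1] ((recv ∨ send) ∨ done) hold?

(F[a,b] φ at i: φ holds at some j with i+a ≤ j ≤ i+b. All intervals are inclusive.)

Evaluate at each i in [0,8]:
  i=0: ✓ (witness j=0)
  i=1: ✓ (witness j=1)
  i=2: ✓ (witness j=2)
  i=3: ✓ (witness j=3)
  i=4: ✓ (witness j=4)
  i=5: ✓ (witness j=5)
  i=6: ✓ (witness j=6)
  i=7: ✓ (witness j=7)
  i=8: ✓ (witness j=8)
Positions where it holds: {0, 1, 2, 3, 4, 5, 6, 7, 8} → 9.

9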